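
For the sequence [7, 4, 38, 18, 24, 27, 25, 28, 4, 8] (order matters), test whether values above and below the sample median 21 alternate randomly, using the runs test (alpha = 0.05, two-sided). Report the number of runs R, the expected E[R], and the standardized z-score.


Step 1: Compute median = 21; label A = above, B = below.
Labels in order: BBABAAAABB  (n_A = 5, n_B = 5)
Step 2: Count runs R = 5.
Step 3: Under H0 (random ordering), E[R] = 2*n_A*n_B/(n_A+n_B) + 1 = 2*5*5/10 + 1 = 6.0000.
        Var[R] = 2*n_A*n_B*(2*n_A*n_B - n_A - n_B) / ((n_A+n_B)^2 * (n_A+n_B-1)) = 2000/900 = 2.2222.
        SD[R] = 1.4907.
Step 4: Continuity-corrected z = (R + 0.5 - E[R]) / SD[R] = (5 + 0.5 - 6.0000) / 1.4907 = -0.3354.
Step 5: Two-sided p-value via normal approximation = 2*(1 - Phi(|z|)) = 0.737316.
Step 6: alpha = 0.05. fail to reject H0.

R = 5, z = -0.3354, p = 0.737316, fail to reject H0.


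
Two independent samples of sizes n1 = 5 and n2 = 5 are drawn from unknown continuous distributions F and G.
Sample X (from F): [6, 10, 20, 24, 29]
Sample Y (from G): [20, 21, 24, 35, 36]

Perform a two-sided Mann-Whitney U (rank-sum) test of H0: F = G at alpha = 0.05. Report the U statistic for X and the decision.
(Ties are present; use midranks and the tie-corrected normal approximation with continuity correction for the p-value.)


Step 1: Combine and sort all 10 observations; assign midranks.
sorted (value, group): (6,X), (10,X), (20,X), (20,Y), (21,Y), (24,X), (24,Y), (29,X), (35,Y), (36,Y)
ranks: 6->1, 10->2, 20->3.5, 20->3.5, 21->5, 24->6.5, 24->6.5, 29->8, 35->9, 36->10
Step 2: Rank sum for X: R1 = 1 + 2 + 3.5 + 6.5 + 8 = 21.
Step 3: U_X = R1 - n1(n1+1)/2 = 21 - 5*6/2 = 21 - 15 = 6.
       U_Y = n1*n2 - U_X = 25 - 6 = 19.
Step 4: Ties are present, so use the tie-corrected normal approximation (with continuity correction) for the p-value.
Step 5: p-value = 0.207300; compare to alpha = 0.05. fail to reject H0.

U_X = 6, p = 0.207300, fail to reject H0 at alpha = 0.05.


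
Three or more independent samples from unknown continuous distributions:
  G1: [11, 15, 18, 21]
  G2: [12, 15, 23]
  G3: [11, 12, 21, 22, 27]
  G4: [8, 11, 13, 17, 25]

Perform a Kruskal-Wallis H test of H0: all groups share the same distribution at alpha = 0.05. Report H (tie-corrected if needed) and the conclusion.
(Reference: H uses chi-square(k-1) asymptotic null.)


Step 1: Combine all N = 17 observations and assign midranks.
sorted (value, group, rank): (8,G4,1), (11,G1,3), (11,G3,3), (11,G4,3), (12,G2,5.5), (12,G3,5.5), (13,G4,7), (15,G1,8.5), (15,G2,8.5), (17,G4,10), (18,G1,11), (21,G1,12.5), (21,G3,12.5), (22,G3,14), (23,G2,15), (25,G4,16), (27,G3,17)
Step 2: Sum ranks within each group.
R_1 = 35 (n_1 = 4)
R_2 = 29 (n_2 = 3)
R_3 = 52 (n_3 = 5)
R_4 = 37 (n_4 = 5)
Step 3: H = 12/(N(N+1)) * sum(R_i^2/n_i) - 3(N+1)
     = 12/(17*18) * (35^2/4 + 29^2/3 + 52^2/5 + 37^2/5) - 3*18
     = 0.039216 * 1401.18 - 54
     = 0.948366.
Step 4: Ties present; correction factor C = 1 - 42/(17^3 - 17) = 0.991422. Corrected H = 0.948366 / 0.991422 = 0.956572.
Step 5: Under H0, H ~ chi^2(3); p-value = 0.811759.
Step 6: alpha = 0.05. fail to reject H0.

H = 0.9566, df = 3, p = 0.811759, fail to reject H0.


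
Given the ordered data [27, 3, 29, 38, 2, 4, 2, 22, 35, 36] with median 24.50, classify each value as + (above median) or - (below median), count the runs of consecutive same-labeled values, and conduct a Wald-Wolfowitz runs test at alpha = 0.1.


Step 1: Compute median = 24.50; label A = above, B = below.
Labels in order: ABAABBBBAA  (n_A = 5, n_B = 5)
Step 2: Count runs R = 5.
Step 3: Under H0 (random ordering), E[R] = 2*n_A*n_B/(n_A+n_B) + 1 = 2*5*5/10 + 1 = 6.0000.
        Var[R] = 2*n_A*n_B*(2*n_A*n_B - n_A - n_B) / ((n_A+n_B)^2 * (n_A+n_B-1)) = 2000/900 = 2.2222.
        SD[R] = 1.4907.
Step 4: Continuity-corrected z = (R + 0.5 - E[R]) / SD[R] = (5 + 0.5 - 6.0000) / 1.4907 = -0.3354.
Step 5: Two-sided p-value via normal approximation = 2*(1 - Phi(|z|)) = 0.737316.
Step 6: alpha = 0.1. fail to reject H0.

R = 5, z = -0.3354, p = 0.737316, fail to reject H0.


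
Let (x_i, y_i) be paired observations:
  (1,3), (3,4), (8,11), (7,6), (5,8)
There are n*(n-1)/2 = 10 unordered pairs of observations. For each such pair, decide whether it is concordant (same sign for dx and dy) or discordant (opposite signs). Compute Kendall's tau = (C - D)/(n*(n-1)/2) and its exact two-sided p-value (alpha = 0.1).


Step 1: Enumerate the 10 unordered pairs (i,j) with i<j and classify each by sign(x_j-x_i) * sign(y_j-y_i).
  (1,2):dx=+2,dy=+1->C; (1,3):dx=+7,dy=+8->C; (1,4):dx=+6,dy=+3->C; (1,5):dx=+4,dy=+5->C
  (2,3):dx=+5,dy=+7->C; (2,4):dx=+4,dy=+2->C; (2,5):dx=+2,dy=+4->C; (3,4):dx=-1,dy=-5->C
  (3,5):dx=-3,dy=-3->C; (4,5):dx=-2,dy=+2->D
Step 2: C = 9, D = 1, total pairs = 10.
Step 3: tau = (C - D)/(n(n-1)/2) = (9 - 1)/10 = 0.800000.
Step 4: Exact two-sided p-value (enumerate n! = 120 permutations of y under H0): p = 0.083333.
Step 5: alpha = 0.1. reject H0.

tau_b = 0.8000 (C=9, D=1), p = 0.083333, reject H0.


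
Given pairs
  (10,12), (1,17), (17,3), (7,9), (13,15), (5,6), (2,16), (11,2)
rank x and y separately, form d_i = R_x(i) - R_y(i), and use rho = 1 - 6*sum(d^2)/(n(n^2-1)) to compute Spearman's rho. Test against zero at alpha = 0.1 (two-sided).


Step 1: Rank x and y separately (midranks; no ties here).
rank(x): 10->5, 1->1, 17->8, 7->4, 13->7, 5->3, 2->2, 11->6
rank(y): 12->5, 17->8, 3->2, 9->4, 15->6, 6->3, 16->7, 2->1
Step 2: d_i = R_x(i) - R_y(i); compute d_i^2.
  (5-5)^2=0, (1-8)^2=49, (8-2)^2=36, (4-4)^2=0, (7-6)^2=1, (3-3)^2=0, (2-7)^2=25, (6-1)^2=25
sum(d^2) = 136.
Step 3: rho = 1 - 6*136 / (8*(8^2 - 1)) = 1 - 816/504 = -0.619048.
Step 4: Under H0, t = rho * sqrt((n-2)/(1-rho^2)) = -1.9308 ~ t(6).
Step 5: Two-sided p-value from the t-distribution with 6 df = 0.101733.
Step 6: alpha = 0.1. fail to reject H0.

rho = -0.6190, p = 0.101733, fail to reject H0 at alpha = 0.1.


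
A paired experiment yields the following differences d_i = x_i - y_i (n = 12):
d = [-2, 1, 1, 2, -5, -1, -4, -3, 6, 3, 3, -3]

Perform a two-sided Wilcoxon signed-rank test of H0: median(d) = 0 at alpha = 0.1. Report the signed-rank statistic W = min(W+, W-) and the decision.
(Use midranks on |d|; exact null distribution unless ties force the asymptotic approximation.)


Step 1: Drop any zero differences (none here) and take |d_i|.
|d| = [2, 1, 1, 2, 5, 1, 4, 3, 6, 3, 3, 3]
Step 2: Midrank |d_i| (ties get averaged ranks).
ranks: |2|->4.5, |1|->2, |1|->2, |2|->4.5, |5|->11, |1|->2, |4|->10, |3|->7.5, |6|->12, |3|->7.5, |3|->7.5, |3|->7.5
Step 3: Attach original signs; sum ranks with positive sign and with negative sign.
W+ = 2 + 2 + 4.5 + 12 + 7.5 + 7.5 = 35.5
W- = 4.5 + 11 + 2 + 10 + 7.5 + 7.5 = 42.5
(Check: W+ + W- = 78 should equal n(n+1)/2 = 78.)
Step 4: Test statistic W = min(W+, W-) = 35.5.
Step 5: Ties in |d|, so use the tie-corrected normal approximation.
        E[W] = n(n+1)/4 = 12*13/4 = 39.
        Tie groups: |d|=1 (t=3), |d|=2 (t=2), |d|=3 (t=4); sum(t^3 - t) = 90.
        Var[W] = n(n+1)(2n+1)/24 - sum(t^3-t)/48 = 3900/24 - 90/48 = 160.625.
        z = (W - E[W]) / sqrt(Var[W]) = (35.5 - 39) / 12.6738 = -0.2762.
        Two-sided p = 2*Phi(z) = 0.782425.
Step 6: alpha = 0.1. fail to reject H0.

W+ = 35.5, W- = 42.5, W = min = 35.5, p = 0.782425, fail to reject H0.


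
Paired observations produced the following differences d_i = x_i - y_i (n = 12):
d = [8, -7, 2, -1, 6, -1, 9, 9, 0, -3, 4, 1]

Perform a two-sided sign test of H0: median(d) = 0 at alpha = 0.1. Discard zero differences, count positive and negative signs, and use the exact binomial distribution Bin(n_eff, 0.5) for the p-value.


Step 1: Discard zero differences. Original n = 12; n_eff = number of nonzero differences = 11.
Nonzero differences (with sign): +8, -7, +2, -1, +6, -1, +9, +9, -3, +4, +1
Step 2: Count signs: positive = 7, negative = 4.
Step 3: Under H0: P(positive) = 0.5, so the number of positives S ~ Bin(11, 0.5).
Step 4: Two-sided exact p-value = sum of Bin(11,0.5) probabilities at or below the observed probability = 0.548828.
Step 5: alpha = 0.1. fail to reject H0.

n_eff = 11, pos = 7, neg = 4, p = 0.548828, fail to reject H0.


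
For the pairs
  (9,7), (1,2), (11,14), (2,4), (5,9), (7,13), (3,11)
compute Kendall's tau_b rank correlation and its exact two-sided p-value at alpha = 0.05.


Step 1: Enumerate the 21 unordered pairs (i,j) with i<j and classify each by sign(x_j-x_i) * sign(y_j-y_i).
  (1,2):dx=-8,dy=-5->C; (1,3):dx=+2,dy=+7->C; (1,4):dx=-7,dy=-3->C; (1,5):dx=-4,dy=+2->D
  (1,6):dx=-2,dy=+6->D; (1,7):dx=-6,dy=+4->D; (2,3):dx=+10,dy=+12->C; (2,4):dx=+1,dy=+2->C
  (2,5):dx=+4,dy=+7->C; (2,6):dx=+6,dy=+11->C; (2,7):dx=+2,dy=+9->C; (3,4):dx=-9,dy=-10->C
  (3,5):dx=-6,dy=-5->C; (3,6):dx=-4,dy=-1->C; (3,7):dx=-8,dy=-3->C; (4,5):dx=+3,dy=+5->C
  (4,6):dx=+5,dy=+9->C; (4,7):dx=+1,dy=+7->C; (5,6):dx=+2,dy=+4->C; (5,7):dx=-2,dy=+2->D
  (6,7):dx=-4,dy=-2->C
Step 2: C = 17, D = 4, total pairs = 21.
Step 3: tau = (C - D)/(n(n-1)/2) = (17 - 4)/21 = 0.619048.
Step 4: Exact two-sided p-value (enumerate n! = 5040 permutations of y under H0): p = 0.069048.
Step 5: alpha = 0.05. fail to reject H0.

tau_b = 0.6190 (C=17, D=4), p = 0.069048, fail to reject H0.


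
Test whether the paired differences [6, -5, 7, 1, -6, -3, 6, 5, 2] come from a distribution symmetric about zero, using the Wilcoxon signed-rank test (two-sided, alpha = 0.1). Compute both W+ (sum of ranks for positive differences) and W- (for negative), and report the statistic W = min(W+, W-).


Step 1: Drop any zero differences (none here) and take |d_i|.
|d| = [6, 5, 7, 1, 6, 3, 6, 5, 2]
Step 2: Midrank |d_i| (ties get averaged ranks).
ranks: |6|->7, |5|->4.5, |7|->9, |1|->1, |6|->7, |3|->3, |6|->7, |5|->4.5, |2|->2
Step 3: Attach original signs; sum ranks with positive sign and with negative sign.
W+ = 7 + 9 + 1 + 7 + 4.5 + 2 = 30.5
W- = 4.5 + 7 + 3 = 14.5
(Check: W+ + W- = 45 should equal n(n+1)/2 = 45.)
Step 4: Test statistic W = min(W+, W-) = 14.5.
Step 5: Ties in |d|, so use the tie-corrected normal approximation.
        E[W] = n(n+1)/4 = 9*10/4 = 22.5.
        Tie groups: |d|=5 (t=2), |d|=6 (t=3); sum(t^3 - t) = 30.
        Var[W] = n(n+1)(2n+1)/24 - sum(t^3-t)/48 = 1710/24 - 30/48 = 70.625.
        z = (W - E[W]) / sqrt(Var[W]) = (14.5 - 22.5) / 8.4039 = -0.9519.
        Two-sided p = 2*Phi(z) = 0.341126.
Step 6: alpha = 0.1. fail to reject H0.

W+ = 30.5, W- = 14.5, W = min = 14.5, p = 0.341126, fail to reject H0.


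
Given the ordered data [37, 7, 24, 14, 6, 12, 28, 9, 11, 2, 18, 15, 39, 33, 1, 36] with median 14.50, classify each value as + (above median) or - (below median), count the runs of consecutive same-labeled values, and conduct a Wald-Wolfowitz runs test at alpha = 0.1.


Step 1: Compute median = 14.50; label A = above, B = below.
Labels in order: ABABBBABBBAAAABA  (n_A = 8, n_B = 8)
Step 2: Count runs R = 9.
Step 3: Under H0 (random ordering), E[R] = 2*n_A*n_B/(n_A+n_B) + 1 = 2*8*8/16 + 1 = 9.0000.
        Var[R] = 2*n_A*n_B*(2*n_A*n_B - n_A - n_B) / ((n_A+n_B)^2 * (n_A+n_B-1)) = 14336/3840 = 3.7333.
        SD[R] = 1.9322.
Step 4: R = E[R], so z = 0 with no continuity correction.
Step 5: Two-sided p-value via normal approximation = 2*(1 - Phi(|z|)) = 1.000000.
Step 6: alpha = 0.1. fail to reject H0.

R = 9, z = 0.0000, p = 1.000000, fail to reject H0.


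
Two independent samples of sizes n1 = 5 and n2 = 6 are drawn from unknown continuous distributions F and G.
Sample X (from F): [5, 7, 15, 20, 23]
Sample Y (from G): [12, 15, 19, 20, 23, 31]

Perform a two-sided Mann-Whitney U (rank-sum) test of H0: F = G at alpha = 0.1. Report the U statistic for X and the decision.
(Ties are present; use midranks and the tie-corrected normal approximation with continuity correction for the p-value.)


Step 1: Combine and sort all 11 observations; assign midranks.
sorted (value, group): (5,X), (7,X), (12,Y), (15,X), (15,Y), (19,Y), (20,X), (20,Y), (23,X), (23,Y), (31,Y)
ranks: 5->1, 7->2, 12->3, 15->4.5, 15->4.5, 19->6, 20->7.5, 20->7.5, 23->9.5, 23->9.5, 31->11
Step 2: Rank sum for X: R1 = 1 + 2 + 4.5 + 7.5 + 9.5 = 24.5.
Step 3: U_X = R1 - n1(n1+1)/2 = 24.5 - 5*6/2 = 24.5 - 15 = 9.5.
       U_Y = n1*n2 - U_X = 30 - 9.5 = 20.5.
Step 4: Ties are present, so use the tie-corrected normal approximation (with continuity correction) for the p-value.
Step 5: p-value = 0.358012; compare to alpha = 0.1. fail to reject H0.

U_X = 9.5, p = 0.358012, fail to reject H0 at alpha = 0.1.


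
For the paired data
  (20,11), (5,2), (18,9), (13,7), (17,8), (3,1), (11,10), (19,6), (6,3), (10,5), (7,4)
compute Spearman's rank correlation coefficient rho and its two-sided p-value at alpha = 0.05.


Step 1: Rank x and y separately (midranks; no ties here).
rank(x): 20->11, 5->2, 18->9, 13->7, 17->8, 3->1, 11->6, 19->10, 6->3, 10->5, 7->4
rank(y): 11->11, 2->2, 9->9, 7->7, 8->8, 1->1, 10->10, 6->6, 3->3, 5->5, 4->4
Step 2: d_i = R_x(i) - R_y(i); compute d_i^2.
  (11-11)^2=0, (2-2)^2=0, (9-9)^2=0, (7-7)^2=0, (8-8)^2=0, (1-1)^2=0, (6-10)^2=16, (10-6)^2=16, (3-3)^2=0, (5-5)^2=0, (4-4)^2=0
sum(d^2) = 32.
Step 3: rho = 1 - 6*32 / (11*(11^2 - 1)) = 1 - 192/1320 = 0.854545.
Step 4: Under H0, t = rho * sqrt((n-2)/(1-rho^2)) = 4.9360 ~ t(9).
Step 5: Two-sided p-value from the t-distribution with 9 df = 0.000807.
Step 6: alpha = 0.05. reject H0.

rho = 0.8545, p = 0.000807, reject H0 at alpha = 0.05.


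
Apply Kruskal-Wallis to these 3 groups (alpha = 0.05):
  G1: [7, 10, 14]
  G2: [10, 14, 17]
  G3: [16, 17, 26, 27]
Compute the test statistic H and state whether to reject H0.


Step 1: Combine all N = 10 observations and assign midranks.
sorted (value, group, rank): (7,G1,1), (10,G1,2.5), (10,G2,2.5), (14,G1,4.5), (14,G2,4.5), (16,G3,6), (17,G2,7.5), (17,G3,7.5), (26,G3,9), (27,G3,10)
Step 2: Sum ranks within each group.
R_1 = 8 (n_1 = 3)
R_2 = 14.5 (n_2 = 3)
R_3 = 32.5 (n_3 = 4)
Step 3: H = 12/(N(N+1)) * sum(R_i^2/n_i) - 3(N+1)
     = 12/(10*11) * (8^2/3 + 14.5^2/3 + 32.5^2/4) - 3*11
     = 0.109091 * 355.479 - 33
     = 5.779545.
Step 4: Ties present; correction factor C = 1 - 18/(10^3 - 10) = 0.981818. Corrected H = 5.779545 / 0.981818 = 5.886574.
Step 5: Under H0, H ~ chi^2(2); p-value = 0.052692.
Step 6: alpha = 0.05. fail to reject H0.

H = 5.8866, df = 2, p = 0.052692, fail to reject H0.


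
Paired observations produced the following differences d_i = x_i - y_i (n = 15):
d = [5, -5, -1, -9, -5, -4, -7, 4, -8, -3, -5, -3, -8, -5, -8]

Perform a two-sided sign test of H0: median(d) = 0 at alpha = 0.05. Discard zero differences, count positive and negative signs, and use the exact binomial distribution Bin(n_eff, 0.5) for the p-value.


Step 1: Discard zero differences. Original n = 15; n_eff = number of nonzero differences = 15.
Nonzero differences (with sign): +5, -5, -1, -9, -5, -4, -7, +4, -8, -3, -5, -3, -8, -5, -8
Step 2: Count signs: positive = 2, negative = 13.
Step 3: Under H0: P(positive) = 0.5, so the number of positives S ~ Bin(15, 0.5).
Step 4: Two-sided exact p-value = sum of Bin(15,0.5) probabilities at or below the observed probability = 0.007385.
Step 5: alpha = 0.05. reject H0.

n_eff = 15, pos = 2, neg = 13, p = 0.007385, reject H0.


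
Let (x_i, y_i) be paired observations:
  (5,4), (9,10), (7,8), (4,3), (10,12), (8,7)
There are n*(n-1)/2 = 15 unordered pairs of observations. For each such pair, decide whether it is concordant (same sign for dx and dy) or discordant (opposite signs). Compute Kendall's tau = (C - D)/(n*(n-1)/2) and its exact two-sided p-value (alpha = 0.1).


Step 1: Enumerate the 15 unordered pairs (i,j) with i<j and classify each by sign(x_j-x_i) * sign(y_j-y_i).
  (1,2):dx=+4,dy=+6->C; (1,3):dx=+2,dy=+4->C; (1,4):dx=-1,dy=-1->C; (1,5):dx=+5,dy=+8->C
  (1,6):dx=+3,dy=+3->C; (2,3):dx=-2,dy=-2->C; (2,4):dx=-5,dy=-7->C; (2,5):dx=+1,dy=+2->C
  (2,6):dx=-1,dy=-3->C; (3,4):dx=-3,dy=-5->C; (3,5):dx=+3,dy=+4->C; (3,6):dx=+1,dy=-1->D
  (4,5):dx=+6,dy=+9->C; (4,6):dx=+4,dy=+4->C; (5,6):dx=-2,dy=-5->C
Step 2: C = 14, D = 1, total pairs = 15.
Step 3: tau = (C - D)/(n(n-1)/2) = (14 - 1)/15 = 0.866667.
Step 4: Exact two-sided p-value (enumerate n! = 720 permutations of y under H0): p = 0.016667.
Step 5: alpha = 0.1. reject H0.

tau_b = 0.8667 (C=14, D=1), p = 0.016667, reject H0.


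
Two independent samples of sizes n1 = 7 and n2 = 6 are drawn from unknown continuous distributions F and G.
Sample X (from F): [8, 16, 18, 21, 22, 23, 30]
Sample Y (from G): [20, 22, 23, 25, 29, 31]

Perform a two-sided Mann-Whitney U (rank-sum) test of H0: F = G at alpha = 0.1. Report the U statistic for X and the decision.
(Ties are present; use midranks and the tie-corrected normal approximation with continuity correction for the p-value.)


Step 1: Combine and sort all 13 observations; assign midranks.
sorted (value, group): (8,X), (16,X), (18,X), (20,Y), (21,X), (22,X), (22,Y), (23,X), (23,Y), (25,Y), (29,Y), (30,X), (31,Y)
ranks: 8->1, 16->2, 18->3, 20->4, 21->5, 22->6.5, 22->6.5, 23->8.5, 23->8.5, 25->10, 29->11, 30->12, 31->13
Step 2: Rank sum for X: R1 = 1 + 2 + 3 + 5 + 6.5 + 8.5 + 12 = 38.
Step 3: U_X = R1 - n1(n1+1)/2 = 38 - 7*8/2 = 38 - 28 = 10.
       U_Y = n1*n2 - U_X = 42 - 10 = 32.
Step 4: Ties are present, so use the tie-corrected normal approximation (with continuity correction) for the p-value.
Step 5: p-value = 0.132546; compare to alpha = 0.1. fail to reject H0.

U_X = 10, p = 0.132546, fail to reject H0 at alpha = 0.1.


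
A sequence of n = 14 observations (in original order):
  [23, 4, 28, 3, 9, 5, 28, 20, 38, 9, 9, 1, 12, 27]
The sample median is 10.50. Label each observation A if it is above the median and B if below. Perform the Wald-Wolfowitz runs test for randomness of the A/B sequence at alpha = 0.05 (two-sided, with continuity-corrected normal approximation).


Step 1: Compute median = 10.50; label A = above, B = below.
Labels in order: ABABBBAAABBBAA  (n_A = 7, n_B = 7)
Step 2: Count runs R = 7.
Step 3: Under H0 (random ordering), E[R] = 2*n_A*n_B/(n_A+n_B) + 1 = 2*7*7/14 + 1 = 8.0000.
        Var[R] = 2*n_A*n_B*(2*n_A*n_B - n_A - n_B) / ((n_A+n_B)^2 * (n_A+n_B-1)) = 8232/2548 = 3.2308.
        SD[R] = 1.7974.
Step 4: Continuity-corrected z = (R + 0.5 - E[R]) / SD[R] = (7 + 0.5 - 8.0000) / 1.7974 = -0.2782.
Step 5: Two-sided p-value via normal approximation = 2*(1 - Phi(|z|)) = 0.780879.
Step 6: alpha = 0.05. fail to reject H0.

R = 7, z = -0.2782, p = 0.780879, fail to reject H0.


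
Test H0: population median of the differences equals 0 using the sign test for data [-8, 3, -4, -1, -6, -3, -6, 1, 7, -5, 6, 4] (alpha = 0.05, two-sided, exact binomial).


Step 1: Discard zero differences. Original n = 12; n_eff = number of nonzero differences = 12.
Nonzero differences (with sign): -8, +3, -4, -1, -6, -3, -6, +1, +7, -5, +6, +4
Step 2: Count signs: positive = 5, negative = 7.
Step 3: Under H0: P(positive) = 0.5, so the number of positives S ~ Bin(12, 0.5).
Step 4: Two-sided exact p-value = sum of Bin(12,0.5) probabilities at or below the observed probability = 0.774414.
Step 5: alpha = 0.05. fail to reject H0.

n_eff = 12, pos = 5, neg = 7, p = 0.774414, fail to reject H0.


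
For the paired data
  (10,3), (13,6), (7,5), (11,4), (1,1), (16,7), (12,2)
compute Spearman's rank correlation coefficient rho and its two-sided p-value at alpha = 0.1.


Step 1: Rank x and y separately (midranks; no ties here).
rank(x): 10->3, 13->6, 7->2, 11->4, 1->1, 16->7, 12->5
rank(y): 3->3, 6->6, 5->5, 4->4, 1->1, 7->7, 2->2
Step 2: d_i = R_x(i) - R_y(i); compute d_i^2.
  (3-3)^2=0, (6-6)^2=0, (2-5)^2=9, (4-4)^2=0, (1-1)^2=0, (7-7)^2=0, (5-2)^2=9
sum(d^2) = 18.
Step 3: rho = 1 - 6*18 / (7*(7^2 - 1)) = 1 - 108/336 = 0.678571.
Step 4: Under H0, t = rho * sqrt((n-2)/(1-rho^2)) = 2.0657 ~ t(5).
Step 5: Two-sided p-value from the t-distribution with 5 df = 0.093750.
Step 6: alpha = 0.1. reject H0.

rho = 0.6786, p = 0.093750, reject H0 at alpha = 0.1.


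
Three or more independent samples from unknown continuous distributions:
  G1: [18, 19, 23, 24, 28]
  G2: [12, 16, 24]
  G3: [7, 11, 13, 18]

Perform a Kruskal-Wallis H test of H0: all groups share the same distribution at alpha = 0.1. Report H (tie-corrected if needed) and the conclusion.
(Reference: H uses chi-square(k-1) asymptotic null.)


Step 1: Combine all N = 12 observations and assign midranks.
sorted (value, group, rank): (7,G3,1), (11,G3,2), (12,G2,3), (13,G3,4), (16,G2,5), (18,G1,6.5), (18,G3,6.5), (19,G1,8), (23,G1,9), (24,G1,10.5), (24,G2,10.5), (28,G1,12)
Step 2: Sum ranks within each group.
R_1 = 46 (n_1 = 5)
R_2 = 18.5 (n_2 = 3)
R_3 = 13.5 (n_3 = 4)
Step 3: H = 12/(N(N+1)) * sum(R_i^2/n_i) - 3(N+1)
     = 12/(12*13) * (46^2/5 + 18.5^2/3 + 13.5^2/4) - 3*13
     = 0.076923 * 582.846 - 39
     = 5.834295.
Step 4: Ties present; correction factor C = 1 - 12/(12^3 - 12) = 0.993007. Corrected H = 5.834295 / 0.993007 = 5.875381.
Step 5: Under H0, H ~ chi^2(2); p-value = 0.052988.
Step 6: alpha = 0.1. reject H0.

H = 5.8754, df = 2, p = 0.052988, reject H0.


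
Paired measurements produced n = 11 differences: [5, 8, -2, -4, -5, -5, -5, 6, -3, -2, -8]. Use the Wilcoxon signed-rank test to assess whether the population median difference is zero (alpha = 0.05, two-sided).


Step 1: Drop any zero differences (none here) and take |d_i|.
|d| = [5, 8, 2, 4, 5, 5, 5, 6, 3, 2, 8]
Step 2: Midrank |d_i| (ties get averaged ranks).
ranks: |5|->6.5, |8|->10.5, |2|->1.5, |4|->4, |5|->6.5, |5|->6.5, |5|->6.5, |6|->9, |3|->3, |2|->1.5, |8|->10.5
Step 3: Attach original signs; sum ranks with positive sign and with negative sign.
W+ = 6.5 + 10.5 + 9 = 26
W- = 1.5 + 4 + 6.5 + 6.5 + 6.5 + 3 + 1.5 + 10.5 = 40
(Check: W+ + W- = 66 should equal n(n+1)/2 = 66.)
Step 4: Test statistic W = min(W+, W-) = 26.
Step 5: Ties in |d|, so use the tie-corrected normal approximation.
        E[W] = n(n+1)/4 = 11*12/4 = 33.
        Tie groups: |d|=2 (t=2), |d|=5 (t=4), |d|=8 (t=2); sum(t^3 - t) = 72.
        Var[W] = n(n+1)(2n+1)/24 - sum(t^3-t)/48 = 3036/24 - 72/48 = 125.
        z = (W - E[W]) / sqrt(Var[W]) = (26 - 33) / 11.1803 = -0.6261.
        Two-sided p = 2*Phi(z) = 0.531250.
Step 6: alpha = 0.05. fail to reject H0.

W+ = 26, W- = 40, W = min = 26, p = 0.531250, fail to reject H0.


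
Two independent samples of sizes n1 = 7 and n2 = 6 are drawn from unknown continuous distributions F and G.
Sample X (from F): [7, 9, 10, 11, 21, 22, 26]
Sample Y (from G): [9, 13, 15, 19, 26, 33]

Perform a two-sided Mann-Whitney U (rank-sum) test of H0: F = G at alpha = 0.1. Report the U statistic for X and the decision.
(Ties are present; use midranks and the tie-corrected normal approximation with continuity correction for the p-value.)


Step 1: Combine and sort all 13 observations; assign midranks.
sorted (value, group): (7,X), (9,X), (9,Y), (10,X), (11,X), (13,Y), (15,Y), (19,Y), (21,X), (22,X), (26,X), (26,Y), (33,Y)
ranks: 7->1, 9->2.5, 9->2.5, 10->4, 11->5, 13->6, 15->7, 19->8, 21->9, 22->10, 26->11.5, 26->11.5, 33->13
Step 2: Rank sum for X: R1 = 1 + 2.5 + 4 + 5 + 9 + 10 + 11.5 = 43.
Step 3: U_X = R1 - n1(n1+1)/2 = 43 - 7*8/2 = 43 - 28 = 15.
       U_Y = n1*n2 - U_X = 42 - 15 = 27.
Step 4: Ties are present, so use the tie-corrected normal approximation (with continuity correction) for the p-value.
Step 5: p-value = 0.430766; compare to alpha = 0.1. fail to reject H0.

U_X = 15, p = 0.430766, fail to reject H0 at alpha = 0.1.


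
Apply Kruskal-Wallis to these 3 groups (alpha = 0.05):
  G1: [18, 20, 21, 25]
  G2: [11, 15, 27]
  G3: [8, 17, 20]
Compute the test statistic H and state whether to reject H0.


Step 1: Combine all N = 10 observations and assign midranks.
sorted (value, group, rank): (8,G3,1), (11,G2,2), (15,G2,3), (17,G3,4), (18,G1,5), (20,G1,6.5), (20,G3,6.5), (21,G1,8), (25,G1,9), (27,G2,10)
Step 2: Sum ranks within each group.
R_1 = 28.5 (n_1 = 4)
R_2 = 15 (n_2 = 3)
R_3 = 11.5 (n_3 = 3)
Step 3: H = 12/(N(N+1)) * sum(R_i^2/n_i) - 3(N+1)
     = 12/(10*11) * (28.5^2/4 + 15^2/3 + 11.5^2/3) - 3*11
     = 0.109091 * 322.146 - 33
     = 2.143182.
Step 4: Ties present; correction factor C = 1 - 6/(10^3 - 10) = 0.993939. Corrected H = 2.143182 / 0.993939 = 2.156250.
Step 5: Under H0, H ~ chi^2(2); p-value = 0.340233.
Step 6: alpha = 0.05. fail to reject H0.

H = 2.1562, df = 2, p = 0.340233, fail to reject H0.


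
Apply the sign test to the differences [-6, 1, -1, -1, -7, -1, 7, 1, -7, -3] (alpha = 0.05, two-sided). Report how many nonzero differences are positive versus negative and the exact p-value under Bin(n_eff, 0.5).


Step 1: Discard zero differences. Original n = 10; n_eff = number of nonzero differences = 10.
Nonzero differences (with sign): -6, +1, -1, -1, -7, -1, +7, +1, -7, -3
Step 2: Count signs: positive = 3, negative = 7.
Step 3: Under H0: P(positive) = 0.5, so the number of positives S ~ Bin(10, 0.5).
Step 4: Two-sided exact p-value = sum of Bin(10,0.5) probabilities at or below the observed probability = 0.343750.
Step 5: alpha = 0.05. fail to reject H0.

n_eff = 10, pos = 3, neg = 7, p = 0.343750, fail to reject H0.


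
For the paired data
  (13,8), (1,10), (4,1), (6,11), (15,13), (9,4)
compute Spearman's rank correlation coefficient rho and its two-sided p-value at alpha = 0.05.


Step 1: Rank x and y separately (midranks; no ties here).
rank(x): 13->5, 1->1, 4->2, 6->3, 15->6, 9->4
rank(y): 8->3, 10->4, 1->1, 11->5, 13->6, 4->2
Step 2: d_i = R_x(i) - R_y(i); compute d_i^2.
  (5-3)^2=4, (1-4)^2=9, (2-1)^2=1, (3-5)^2=4, (6-6)^2=0, (4-2)^2=4
sum(d^2) = 22.
Step 3: rho = 1 - 6*22 / (6*(6^2 - 1)) = 1 - 132/210 = 0.371429.
Step 4: Under H0, t = rho * sqrt((n-2)/(1-rho^2)) = 0.8001 ~ t(4).
Step 5: Two-sided p-value from the t-distribution with 4 df = 0.468478.
Step 6: alpha = 0.05. fail to reject H0.

rho = 0.3714, p = 0.468478, fail to reject H0 at alpha = 0.05.


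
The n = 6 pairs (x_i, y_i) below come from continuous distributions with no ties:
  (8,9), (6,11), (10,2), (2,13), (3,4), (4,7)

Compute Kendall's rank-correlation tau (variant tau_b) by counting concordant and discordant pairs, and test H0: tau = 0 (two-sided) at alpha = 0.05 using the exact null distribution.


Step 1: Enumerate the 15 unordered pairs (i,j) with i<j and classify each by sign(x_j-x_i) * sign(y_j-y_i).
  (1,2):dx=-2,dy=+2->D; (1,3):dx=+2,dy=-7->D; (1,4):dx=-6,dy=+4->D; (1,5):dx=-5,dy=-5->C
  (1,6):dx=-4,dy=-2->C; (2,3):dx=+4,dy=-9->D; (2,4):dx=-4,dy=+2->D; (2,5):dx=-3,dy=-7->C
  (2,6):dx=-2,dy=-4->C; (3,4):dx=-8,dy=+11->D; (3,5):dx=-7,dy=+2->D; (3,6):dx=-6,dy=+5->D
  (4,5):dx=+1,dy=-9->D; (4,6):dx=+2,dy=-6->D; (5,6):dx=+1,dy=+3->C
Step 2: C = 5, D = 10, total pairs = 15.
Step 3: tau = (C - D)/(n(n-1)/2) = (5 - 10)/15 = -0.333333.
Step 4: Exact two-sided p-value (enumerate n! = 720 permutations of y under H0): p = 0.469444.
Step 5: alpha = 0.05. fail to reject H0.

tau_b = -0.3333 (C=5, D=10), p = 0.469444, fail to reject H0.


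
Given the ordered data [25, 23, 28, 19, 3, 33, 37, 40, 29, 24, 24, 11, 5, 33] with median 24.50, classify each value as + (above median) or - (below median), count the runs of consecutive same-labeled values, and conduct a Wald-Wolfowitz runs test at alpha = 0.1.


Step 1: Compute median = 24.50; label A = above, B = below.
Labels in order: ABABBAAAABBBBA  (n_A = 7, n_B = 7)
Step 2: Count runs R = 7.
Step 3: Under H0 (random ordering), E[R] = 2*n_A*n_B/(n_A+n_B) + 1 = 2*7*7/14 + 1 = 8.0000.
        Var[R] = 2*n_A*n_B*(2*n_A*n_B - n_A - n_B) / ((n_A+n_B)^2 * (n_A+n_B-1)) = 8232/2548 = 3.2308.
        SD[R] = 1.7974.
Step 4: Continuity-corrected z = (R + 0.5 - E[R]) / SD[R] = (7 + 0.5 - 8.0000) / 1.7974 = -0.2782.
Step 5: Two-sided p-value via normal approximation = 2*(1 - Phi(|z|)) = 0.780879.
Step 6: alpha = 0.1. fail to reject H0.

R = 7, z = -0.2782, p = 0.780879, fail to reject H0.


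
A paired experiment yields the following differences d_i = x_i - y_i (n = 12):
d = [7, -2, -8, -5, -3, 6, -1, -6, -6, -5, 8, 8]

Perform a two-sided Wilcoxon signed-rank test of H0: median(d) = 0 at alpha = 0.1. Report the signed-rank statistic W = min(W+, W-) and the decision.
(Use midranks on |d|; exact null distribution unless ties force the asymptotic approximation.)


Step 1: Drop any zero differences (none here) and take |d_i|.
|d| = [7, 2, 8, 5, 3, 6, 1, 6, 6, 5, 8, 8]
Step 2: Midrank |d_i| (ties get averaged ranks).
ranks: |7|->9, |2|->2, |8|->11, |5|->4.5, |3|->3, |6|->7, |1|->1, |6|->7, |6|->7, |5|->4.5, |8|->11, |8|->11
Step 3: Attach original signs; sum ranks with positive sign and with negative sign.
W+ = 9 + 7 + 11 + 11 = 38
W- = 2 + 11 + 4.5 + 3 + 1 + 7 + 7 + 4.5 = 40
(Check: W+ + W- = 78 should equal n(n+1)/2 = 78.)
Step 4: Test statistic W = min(W+, W-) = 38.
Step 5: Ties in |d|, so use the tie-corrected normal approximation.
        E[W] = n(n+1)/4 = 12*13/4 = 39.
        Tie groups: |d|=5 (t=2), |d|=6 (t=3), |d|=8 (t=3); sum(t^3 - t) = 54.
        Var[W] = n(n+1)(2n+1)/24 - sum(t^3-t)/48 = 3900/24 - 54/48 = 161.375.
        z = (W - E[W]) / sqrt(Var[W]) = (38 - 39) / 12.7033 = -0.0787.
        Two-sided p = 2*Phi(z) = 0.937256.
Step 6: alpha = 0.1. fail to reject H0.

W+ = 38, W- = 40, W = min = 38, p = 0.937256, fail to reject H0.


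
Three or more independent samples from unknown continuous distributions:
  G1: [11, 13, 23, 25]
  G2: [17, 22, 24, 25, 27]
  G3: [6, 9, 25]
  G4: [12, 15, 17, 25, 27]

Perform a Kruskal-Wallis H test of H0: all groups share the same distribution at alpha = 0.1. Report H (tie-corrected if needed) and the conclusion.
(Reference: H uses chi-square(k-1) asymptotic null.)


Step 1: Combine all N = 17 observations and assign midranks.
sorted (value, group, rank): (6,G3,1), (9,G3,2), (11,G1,3), (12,G4,4), (13,G1,5), (15,G4,6), (17,G2,7.5), (17,G4,7.5), (22,G2,9), (23,G1,10), (24,G2,11), (25,G1,13.5), (25,G2,13.5), (25,G3,13.5), (25,G4,13.5), (27,G2,16.5), (27,G4,16.5)
Step 2: Sum ranks within each group.
R_1 = 31.5 (n_1 = 4)
R_2 = 57.5 (n_2 = 5)
R_3 = 16.5 (n_3 = 3)
R_4 = 47.5 (n_4 = 5)
Step 3: H = 12/(N(N+1)) * sum(R_i^2/n_i) - 3(N+1)
     = 12/(17*18) * (31.5^2/4 + 57.5^2/5 + 16.5^2/3 + 47.5^2/5) - 3*18
     = 0.039216 * 1451.31 - 54
     = 2.914216.
Step 4: Ties present; correction factor C = 1 - 72/(17^3 - 17) = 0.985294. Corrected H = 2.914216 / 0.985294 = 2.957711.
Step 5: Under H0, H ~ chi^2(3); p-value = 0.398191.
Step 6: alpha = 0.1. fail to reject H0.

H = 2.9577, df = 3, p = 0.398191, fail to reject H0.


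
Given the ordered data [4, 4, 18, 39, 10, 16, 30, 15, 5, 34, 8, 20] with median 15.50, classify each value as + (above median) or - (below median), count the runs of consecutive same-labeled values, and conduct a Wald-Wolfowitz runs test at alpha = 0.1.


Step 1: Compute median = 15.50; label A = above, B = below.
Labels in order: BBAABAABBABA  (n_A = 6, n_B = 6)
Step 2: Count runs R = 8.
Step 3: Under H0 (random ordering), E[R] = 2*n_A*n_B/(n_A+n_B) + 1 = 2*6*6/12 + 1 = 7.0000.
        Var[R] = 2*n_A*n_B*(2*n_A*n_B - n_A - n_B) / ((n_A+n_B)^2 * (n_A+n_B-1)) = 4320/1584 = 2.7273.
        SD[R] = 1.6514.
Step 4: Continuity-corrected z = (R - 0.5 - E[R]) / SD[R] = (8 - 0.5 - 7.0000) / 1.6514 = 0.3028.
Step 5: Two-sided p-value via normal approximation = 2*(1 - Phi(|z|)) = 0.762069.
Step 6: alpha = 0.1. fail to reject H0.

R = 8, z = 0.3028, p = 0.762069, fail to reject H0.


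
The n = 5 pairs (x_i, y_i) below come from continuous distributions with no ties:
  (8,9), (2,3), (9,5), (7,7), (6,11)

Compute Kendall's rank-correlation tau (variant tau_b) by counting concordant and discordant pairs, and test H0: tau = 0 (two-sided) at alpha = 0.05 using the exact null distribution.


Step 1: Enumerate the 10 unordered pairs (i,j) with i<j and classify each by sign(x_j-x_i) * sign(y_j-y_i).
  (1,2):dx=-6,dy=-6->C; (1,3):dx=+1,dy=-4->D; (1,4):dx=-1,dy=-2->C; (1,5):dx=-2,dy=+2->D
  (2,3):dx=+7,dy=+2->C; (2,4):dx=+5,dy=+4->C; (2,5):dx=+4,dy=+8->C; (3,4):dx=-2,dy=+2->D
  (3,5):dx=-3,dy=+6->D; (4,5):dx=-1,dy=+4->D
Step 2: C = 5, D = 5, total pairs = 10.
Step 3: tau = (C - D)/(n(n-1)/2) = (5 - 5)/10 = 0.000000.
Step 4: Exact two-sided p-value (enumerate n! = 120 permutations of y under H0): p = 1.000000.
Step 5: alpha = 0.05. fail to reject H0.

tau_b = 0.0000 (C=5, D=5), p = 1.000000, fail to reject H0.


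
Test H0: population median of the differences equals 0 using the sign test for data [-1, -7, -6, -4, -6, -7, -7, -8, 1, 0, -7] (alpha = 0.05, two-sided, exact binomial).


Step 1: Discard zero differences. Original n = 11; n_eff = number of nonzero differences = 10.
Nonzero differences (with sign): -1, -7, -6, -4, -6, -7, -7, -8, +1, -7
Step 2: Count signs: positive = 1, negative = 9.
Step 3: Under H0: P(positive) = 0.5, so the number of positives S ~ Bin(10, 0.5).
Step 4: Two-sided exact p-value = sum of Bin(10,0.5) probabilities at or below the observed probability = 0.021484.
Step 5: alpha = 0.05. reject H0.

n_eff = 10, pos = 1, neg = 9, p = 0.021484, reject H0.


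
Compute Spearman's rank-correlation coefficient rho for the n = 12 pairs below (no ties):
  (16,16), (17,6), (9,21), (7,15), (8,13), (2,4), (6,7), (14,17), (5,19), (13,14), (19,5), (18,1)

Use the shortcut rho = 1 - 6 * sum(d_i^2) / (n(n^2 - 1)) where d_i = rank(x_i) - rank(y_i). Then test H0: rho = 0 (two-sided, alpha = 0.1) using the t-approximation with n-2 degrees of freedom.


Step 1: Rank x and y separately (midranks; no ties here).
rank(x): 16->9, 17->10, 9->6, 7->4, 8->5, 2->1, 6->3, 14->8, 5->2, 13->7, 19->12, 18->11
rank(y): 16->9, 6->4, 21->12, 15->8, 13->6, 4->2, 7->5, 17->10, 19->11, 14->7, 5->3, 1->1
Step 2: d_i = R_x(i) - R_y(i); compute d_i^2.
  (9-9)^2=0, (10-4)^2=36, (6-12)^2=36, (4-8)^2=16, (5-6)^2=1, (1-2)^2=1, (3-5)^2=4, (8-10)^2=4, (2-11)^2=81, (7-7)^2=0, (12-3)^2=81, (11-1)^2=100
sum(d^2) = 360.
Step 3: rho = 1 - 6*360 / (12*(12^2 - 1)) = 1 - 2160/1716 = -0.258741.
Step 4: Under H0, t = rho * sqrt((n-2)/(1-rho^2)) = -0.8471 ~ t(10).
Step 5: Two-sided p-value from the t-distribution with 10 df = 0.416775.
Step 6: alpha = 0.1. fail to reject H0.

rho = -0.2587, p = 0.416775, fail to reject H0 at alpha = 0.1.


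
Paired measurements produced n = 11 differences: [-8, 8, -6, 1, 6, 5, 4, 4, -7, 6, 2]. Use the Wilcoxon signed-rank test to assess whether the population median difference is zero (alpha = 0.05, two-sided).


Step 1: Drop any zero differences (none here) and take |d_i|.
|d| = [8, 8, 6, 1, 6, 5, 4, 4, 7, 6, 2]
Step 2: Midrank |d_i| (ties get averaged ranks).
ranks: |8|->10.5, |8|->10.5, |6|->7, |1|->1, |6|->7, |5|->5, |4|->3.5, |4|->3.5, |7|->9, |6|->7, |2|->2
Step 3: Attach original signs; sum ranks with positive sign and with negative sign.
W+ = 10.5 + 1 + 7 + 5 + 3.5 + 3.5 + 7 + 2 = 39.5
W- = 10.5 + 7 + 9 = 26.5
(Check: W+ + W- = 66 should equal n(n+1)/2 = 66.)
Step 4: Test statistic W = min(W+, W-) = 26.5.
Step 5: Ties in |d|, so use the tie-corrected normal approximation.
        E[W] = n(n+1)/4 = 11*12/4 = 33.
        Tie groups: |d|=4 (t=2), |d|=6 (t=3), |d|=8 (t=2); sum(t^3 - t) = 36.
        Var[W] = n(n+1)(2n+1)/24 - sum(t^3-t)/48 = 3036/24 - 36/48 = 125.75.
        z = (W - E[W]) / sqrt(Var[W]) = (26.5 - 33) / 11.2138 = -0.5796.
        Two-sided p = 2*Phi(z) = 0.562157.
Step 6: alpha = 0.05. fail to reject H0.

W+ = 39.5, W- = 26.5, W = min = 26.5, p = 0.562157, fail to reject H0.


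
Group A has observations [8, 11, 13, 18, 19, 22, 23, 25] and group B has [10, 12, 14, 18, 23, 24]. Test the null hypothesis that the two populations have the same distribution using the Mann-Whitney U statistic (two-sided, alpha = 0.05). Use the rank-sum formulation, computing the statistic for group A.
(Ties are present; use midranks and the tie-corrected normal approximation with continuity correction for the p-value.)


Step 1: Combine and sort all 14 observations; assign midranks.
sorted (value, group): (8,X), (10,Y), (11,X), (12,Y), (13,X), (14,Y), (18,X), (18,Y), (19,X), (22,X), (23,X), (23,Y), (24,Y), (25,X)
ranks: 8->1, 10->2, 11->3, 12->4, 13->5, 14->6, 18->7.5, 18->7.5, 19->9, 22->10, 23->11.5, 23->11.5, 24->13, 25->14
Step 2: Rank sum for X: R1 = 1 + 3 + 5 + 7.5 + 9 + 10 + 11.5 + 14 = 61.
Step 3: U_X = R1 - n1(n1+1)/2 = 61 - 8*9/2 = 61 - 36 = 25.
       U_Y = n1*n2 - U_X = 48 - 25 = 23.
Step 4: Ties are present, so use the tie-corrected normal approximation (with continuity correction) for the p-value.
Step 5: p-value = 0.948419; compare to alpha = 0.05. fail to reject H0.

U_X = 25, p = 0.948419, fail to reject H0 at alpha = 0.05.


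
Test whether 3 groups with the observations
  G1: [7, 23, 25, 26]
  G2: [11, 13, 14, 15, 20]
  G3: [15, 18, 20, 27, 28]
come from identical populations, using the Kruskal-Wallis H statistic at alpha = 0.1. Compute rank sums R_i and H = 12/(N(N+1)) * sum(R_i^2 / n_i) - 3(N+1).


Step 1: Combine all N = 14 observations and assign midranks.
sorted (value, group, rank): (7,G1,1), (11,G2,2), (13,G2,3), (14,G2,4), (15,G2,5.5), (15,G3,5.5), (18,G3,7), (20,G2,8.5), (20,G3,8.5), (23,G1,10), (25,G1,11), (26,G1,12), (27,G3,13), (28,G3,14)
Step 2: Sum ranks within each group.
R_1 = 34 (n_1 = 4)
R_2 = 23 (n_2 = 5)
R_3 = 48 (n_3 = 5)
Step 3: H = 12/(N(N+1)) * sum(R_i^2/n_i) - 3(N+1)
     = 12/(14*15) * (34^2/4 + 23^2/5 + 48^2/5) - 3*15
     = 0.057143 * 855.6 - 45
     = 3.891429.
Step 4: Ties present; correction factor C = 1 - 12/(14^3 - 14) = 0.995604. Corrected H = 3.891429 / 0.995604 = 3.908609.
Step 5: Under H0, H ~ chi^2(2); p-value = 0.141663.
Step 6: alpha = 0.1. fail to reject H0.

H = 3.9086, df = 2, p = 0.141663, fail to reject H0.


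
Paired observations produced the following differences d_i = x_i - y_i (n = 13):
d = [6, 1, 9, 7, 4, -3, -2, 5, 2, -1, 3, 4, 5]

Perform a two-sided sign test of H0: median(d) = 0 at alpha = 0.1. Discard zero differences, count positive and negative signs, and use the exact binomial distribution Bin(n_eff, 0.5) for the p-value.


Step 1: Discard zero differences. Original n = 13; n_eff = number of nonzero differences = 13.
Nonzero differences (with sign): +6, +1, +9, +7, +4, -3, -2, +5, +2, -1, +3, +4, +5
Step 2: Count signs: positive = 10, negative = 3.
Step 3: Under H0: P(positive) = 0.5, so the number of positives S ~ Bin(13, 0.5).
Step 4: Two-sided exact p-value = sum of Bin(13,0.5) probabilities at or below the observed probability = 0.092285.
Step 5: alpha = 0.1. reject H0.

n_eff = 13, pos = 10, neg = 3, p = 0.092285, reject H0.


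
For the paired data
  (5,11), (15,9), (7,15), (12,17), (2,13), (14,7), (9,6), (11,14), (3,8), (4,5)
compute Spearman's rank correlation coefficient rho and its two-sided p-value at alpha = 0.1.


Step 1: Rank x and y separately (midranks; no ties here).
rank(x): 5->4, 15->10, 7->5, 12->8, 2->1, 14->9, 9->6, 11->7, 3->2, 4->3
rank(y): 11->6, 9->5, 15->9, 17->10, 13->7, 7->3, 6->2, 14->8, 8->4, 5->1
Step 2: d_i = R_x(i) - R_y(i); compute d_i^2.
  (4-6)^2=4, (10-5)^2=25, (5-9)^2=16, (8-10)^2=4, (1-7)^2=36, (9-3)^2=36, (6-2)^2=16, (7-8)^2=1, (2-4)^2=4, (3-1)^2=4
sum(d^2) = 146.
Step 3: rho = 1 - 6*146 / (10*(10^2 - 1)) = 1 - 876/990 = 0.115152.
Step 4: Under H0, t = rho * sqrt((n-2)/(1-rho^2)) = 0.3279 ~ t(8).
Step 5: Two-sided p-value from the t-distribution with 8 df = 0.751420.
Step 6: alpha = 0.1. fail to reject H0.

rho = 0.1152, p = 0.751420, fail to reject H0 at alpha = 0.1.


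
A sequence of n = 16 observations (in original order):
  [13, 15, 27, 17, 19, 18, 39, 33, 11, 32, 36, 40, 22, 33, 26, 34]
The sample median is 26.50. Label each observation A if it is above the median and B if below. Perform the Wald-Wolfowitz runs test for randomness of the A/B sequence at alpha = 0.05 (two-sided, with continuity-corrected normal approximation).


Step 1: Compute median = 26.50; label A = above, B = below.
Labels in order: BBABBBAABAAABABA  (n_A = 8, n_B = 8)
Step 2: Count runs R = 10.
Step 3: Under H0 (random ordering), E[R] = 2*n_A*n_B/(n_A+n_B) + 1 = 2*8*8/16 + 1 = 9.0000.
        Var[R] = 2*n_A*n_B*(2*n_A*n_B - n_A - n_B) / ((n_A+n_B)^2 * (n_A+n_B-1)) = 14336/3840 = 3.7333.
        SD[R] = 1.9322.
Step 4: Continuity-corrected z = (R - 0.5 - E[R]) / SD[R] = (10 - 0.5 - 9.0000) / 1.9322 = 0.2588.
Step 5: Two-sided p-value via normal approximation = 2*(1 - Phi(|z|)) = 0.795809.
Step 6: alpha = 0.05. fail to reject H0.

R = 10, z = 0.2588, p = 0.795809, fail to reject H0.


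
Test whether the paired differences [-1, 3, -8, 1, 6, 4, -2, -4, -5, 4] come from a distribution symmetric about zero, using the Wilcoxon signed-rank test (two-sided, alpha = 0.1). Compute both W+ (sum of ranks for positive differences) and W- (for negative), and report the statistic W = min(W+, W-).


Step 1: Drop any zero differences (none here) and take |d_i|.
|d| = [1, 3, 8, 1, 6, 4, 2, 4, 5, 4]
Step 2: Midrank |d_i| (ties get averaged ranks).
ranks: |1|->1.5, |3|->4, |8|->10, |1|->1.5, |6|->9, |4|->6, |2|->3, |4|->6, |5|->8, |4|->6
Step 3: Attach original signs; sum ranks with positive sign and with negative sign.
W+ = 4 + 1.5 + 9 + 6 + 6 = 26.5
W- = 1.5 + 10 + 3 + 6 + 8 = 28.5
(Check: W+ + W- = 55 should equal n(n+1)/2 = 55.)
Step 4: Test statistic W = min(W+, W-) = 26.5.
Step 5: Ties in |d|, so use the tie-corrected normal approximation.
        E[W] = n(n+1)/4 = 10*11/4 = 27.5.
        Tie groups: |d|=1 (t=2), |d|=4 (t=3); sum(t^3 - t) = 30.
        Var[W] = n(n+1)(2n+1)/24 - sum(t^3-t)/48 = 2310/24 - 30/48 = 95.625.
        z = (W - E[W]) / sqrt(Var[W]) = (26.5 - 27.5) / 9.7788 = -0.1023.
        Two-sided p = 2*Phi(z) = 0.918549.
Step 6: alpha = 0.1. fail to reject H0.

W+ = 26.5, W- = 28.5, W = min = 26.5, p = 0.918549, fail to reject H0.
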